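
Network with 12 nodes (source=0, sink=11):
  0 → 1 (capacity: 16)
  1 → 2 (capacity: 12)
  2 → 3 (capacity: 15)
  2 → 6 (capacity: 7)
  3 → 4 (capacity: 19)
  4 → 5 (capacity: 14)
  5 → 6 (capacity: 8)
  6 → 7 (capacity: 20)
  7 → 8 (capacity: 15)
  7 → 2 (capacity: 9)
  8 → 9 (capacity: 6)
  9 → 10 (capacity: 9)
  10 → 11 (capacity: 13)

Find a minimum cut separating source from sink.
Min cut value = 6, edges: (8,9)

Min cut value: 6
Partition: S = [0, 1, 2, 3, 4, 5, 6, 7, 8], T = [9, 10, 11]
Cut edges: (8,9)

By max-flow min-cut theorem, max flow = min cut = 6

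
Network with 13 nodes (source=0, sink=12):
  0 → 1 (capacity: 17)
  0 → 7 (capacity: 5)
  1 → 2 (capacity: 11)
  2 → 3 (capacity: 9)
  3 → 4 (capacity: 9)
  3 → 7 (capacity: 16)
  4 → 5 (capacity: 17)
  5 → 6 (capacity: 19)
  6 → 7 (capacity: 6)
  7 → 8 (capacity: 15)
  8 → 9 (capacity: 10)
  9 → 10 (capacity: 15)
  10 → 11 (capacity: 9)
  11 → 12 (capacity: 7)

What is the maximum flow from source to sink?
Maximum flow = 7

Max flow: 7

Flow assignment:
  0 → 1: 7/17
  1 → 2: 7/11
  2 → 3: 7/9
  3 → 7: 7/16
  7 → 8: 7/15
  8 → 9: 7/10
  9 → 10: 7/15
  10 → 11: 7/9
  11 → 12: 7/7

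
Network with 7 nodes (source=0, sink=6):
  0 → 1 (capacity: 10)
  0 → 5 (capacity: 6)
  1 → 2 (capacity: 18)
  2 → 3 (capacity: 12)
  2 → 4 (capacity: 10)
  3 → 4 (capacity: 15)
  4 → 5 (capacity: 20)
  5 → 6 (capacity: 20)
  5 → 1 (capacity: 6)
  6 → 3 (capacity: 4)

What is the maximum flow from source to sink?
Maximum flow = 16

Max flow: 16

Flow assignment:
  0 → 1: 10/10
  0 → 5: 6/6
  1 → 2: 10/18
  2 → 4: 10/10
  4 → 5: 10/20
  5 → 6: 16/20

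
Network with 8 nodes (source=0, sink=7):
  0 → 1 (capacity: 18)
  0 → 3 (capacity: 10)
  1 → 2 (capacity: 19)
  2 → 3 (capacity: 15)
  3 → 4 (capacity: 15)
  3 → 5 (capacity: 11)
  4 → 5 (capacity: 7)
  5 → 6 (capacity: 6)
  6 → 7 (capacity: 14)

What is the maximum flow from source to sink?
Maximum flow = 6

Max flow: 6

Flow assignment:
  0 → 1: 6/18
  1 → 2: 6/19
  2 → 3: 6/15
  3 → 5: 6/11
  5 → 6: 6/6
  6 → 7: 6/14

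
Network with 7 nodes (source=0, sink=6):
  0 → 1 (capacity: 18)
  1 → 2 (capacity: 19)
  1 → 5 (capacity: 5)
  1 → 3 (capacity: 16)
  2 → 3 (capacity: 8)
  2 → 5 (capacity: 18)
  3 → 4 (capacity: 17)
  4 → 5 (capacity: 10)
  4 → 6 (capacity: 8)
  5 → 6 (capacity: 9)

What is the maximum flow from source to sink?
Maximum flow = 17

Max flow: 17

Flow assignment:
  0 → 1: 17/18
  1 → 2: 12/19
  1 → 5: 5/5
  2 → 3: 8/8
  2 → 5: 4/18
  3 → 4: 8/17
  4 → 6: 8/8
  5 → 6: 9/9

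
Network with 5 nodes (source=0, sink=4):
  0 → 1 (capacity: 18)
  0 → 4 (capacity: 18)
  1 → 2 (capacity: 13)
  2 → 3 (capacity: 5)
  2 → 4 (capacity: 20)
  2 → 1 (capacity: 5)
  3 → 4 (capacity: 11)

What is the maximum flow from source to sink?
Maximum flow = 31

Max flow: 31

Flow assignment:
  0 → 1: 13/18
  0 → 4: 18/18
  1 → 2: 13/13
  2 → 4: 13/20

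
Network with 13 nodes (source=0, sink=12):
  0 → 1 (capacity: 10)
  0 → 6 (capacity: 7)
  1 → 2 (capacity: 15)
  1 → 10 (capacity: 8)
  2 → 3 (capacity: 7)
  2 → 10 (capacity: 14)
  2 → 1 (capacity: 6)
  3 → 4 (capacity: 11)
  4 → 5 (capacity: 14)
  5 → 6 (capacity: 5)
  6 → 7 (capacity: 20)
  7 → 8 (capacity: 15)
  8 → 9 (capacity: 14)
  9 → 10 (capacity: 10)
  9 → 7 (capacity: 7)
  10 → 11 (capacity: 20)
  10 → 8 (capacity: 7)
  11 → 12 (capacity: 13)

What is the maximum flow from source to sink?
Maximum flow = 13

Max flow: 13

Flow assignment:
  0 → 1: 6/10
  0 → 6: 7/7
  1 → 2: 2/15
  1 → 10: 4/8
  2 → 10: 2/14
  6 → 7: 7/20
  7 → 8: 7/15
  8 → 9: 7/14
  9 → 10: 7/10
  10 → 11: 13/20
  11 → 12: 13/13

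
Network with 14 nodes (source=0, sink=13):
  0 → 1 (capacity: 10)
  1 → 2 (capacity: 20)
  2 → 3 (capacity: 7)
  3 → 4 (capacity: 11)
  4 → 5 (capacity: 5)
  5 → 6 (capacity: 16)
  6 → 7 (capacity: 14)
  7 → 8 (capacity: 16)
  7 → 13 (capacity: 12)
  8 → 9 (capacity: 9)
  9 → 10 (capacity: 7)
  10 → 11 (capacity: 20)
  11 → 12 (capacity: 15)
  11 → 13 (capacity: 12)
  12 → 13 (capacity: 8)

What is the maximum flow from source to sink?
Maximum flow = 5

Max flow: 5

Flow assignment:
  0 → 1: 5/10
  1 → 2: 5/20
  2 → 3: 5/7
  3 → 4: 5/11
  4 → 5: 5/5
  5 → 6: 5/16
  6 → 7: 5/14
  7 → 13: 5/12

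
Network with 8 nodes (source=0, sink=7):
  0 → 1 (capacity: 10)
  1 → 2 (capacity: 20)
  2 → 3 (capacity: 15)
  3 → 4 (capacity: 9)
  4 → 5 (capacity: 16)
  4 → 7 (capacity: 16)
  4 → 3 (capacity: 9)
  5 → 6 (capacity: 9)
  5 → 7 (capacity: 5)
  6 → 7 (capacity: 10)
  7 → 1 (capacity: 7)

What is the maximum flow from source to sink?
Maximum flow = 9

Max flow: 9

Flow assignment:
  0 → 1: 9/10
  1 → 2: 9/20
  2 → 3: 9/15
  3 → 4: 9/9
  4 → 7: 9/16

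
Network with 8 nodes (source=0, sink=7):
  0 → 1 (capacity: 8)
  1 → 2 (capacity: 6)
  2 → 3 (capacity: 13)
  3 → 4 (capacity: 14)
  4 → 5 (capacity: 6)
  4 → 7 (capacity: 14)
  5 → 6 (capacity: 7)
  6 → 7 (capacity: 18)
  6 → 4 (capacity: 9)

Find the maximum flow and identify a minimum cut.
Max flow = 6, Min cut edges: (1,2)

Maximum flow: 6
Minimum cut: (1,2)
Partition: S = [0, 1], T = [2, 3, 4, 5, 6, 7]

Max-flow min-cut theorem verified: both equal 6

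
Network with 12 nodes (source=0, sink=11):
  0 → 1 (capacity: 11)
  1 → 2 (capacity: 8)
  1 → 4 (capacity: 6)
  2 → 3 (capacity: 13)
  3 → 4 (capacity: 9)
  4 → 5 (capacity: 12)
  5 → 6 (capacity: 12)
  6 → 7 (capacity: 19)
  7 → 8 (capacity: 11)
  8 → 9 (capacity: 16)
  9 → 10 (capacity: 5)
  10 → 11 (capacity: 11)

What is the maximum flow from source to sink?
Maximum flow = 5

Max flow: 5

Flow assignment:
  0 → 1: 5/11
  1 → 2: 5/8
  2 → 3: 5/13
  3 → 4: 5/9
  4 → 5: 5/12
  5 → 6: 5/12
  6 → 7: 5/19
  7 → 8: 5/11
  8 → 9: 5/16
  9 → 10: 5/5
  10 → 11: 5/11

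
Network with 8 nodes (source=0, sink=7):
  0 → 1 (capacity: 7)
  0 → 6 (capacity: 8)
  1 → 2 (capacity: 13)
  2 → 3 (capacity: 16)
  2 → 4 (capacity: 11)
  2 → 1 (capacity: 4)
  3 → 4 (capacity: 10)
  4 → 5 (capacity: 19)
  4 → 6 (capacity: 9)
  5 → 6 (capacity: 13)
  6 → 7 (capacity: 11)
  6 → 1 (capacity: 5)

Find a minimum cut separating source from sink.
Min cut value = 11, edges: (6,7)

Min cut value: 11
Partition: S = [0, 1, 2, 3, 4, 5, 6], T = [7]
Cut edges: (6,7)

By max-flow min-cut theorem, max flow = min cut = 11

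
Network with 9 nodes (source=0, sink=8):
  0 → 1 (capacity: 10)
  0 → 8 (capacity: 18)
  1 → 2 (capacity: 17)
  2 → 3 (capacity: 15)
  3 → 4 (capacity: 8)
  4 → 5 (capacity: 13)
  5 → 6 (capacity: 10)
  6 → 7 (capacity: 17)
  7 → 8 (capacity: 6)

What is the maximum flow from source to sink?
Maximum flow = 24

Max flow: 24

Flow assignment:
  0 → 1: 6/10
  0 → 8: 18/18
  1 → 2: 6/17
  2 → 3: 6/15
  3 → 4: 6/8
  4 → 5: 6/13
  5 → 6: 6/10
  6 → 7: 6/17
  7 → 8: 6/6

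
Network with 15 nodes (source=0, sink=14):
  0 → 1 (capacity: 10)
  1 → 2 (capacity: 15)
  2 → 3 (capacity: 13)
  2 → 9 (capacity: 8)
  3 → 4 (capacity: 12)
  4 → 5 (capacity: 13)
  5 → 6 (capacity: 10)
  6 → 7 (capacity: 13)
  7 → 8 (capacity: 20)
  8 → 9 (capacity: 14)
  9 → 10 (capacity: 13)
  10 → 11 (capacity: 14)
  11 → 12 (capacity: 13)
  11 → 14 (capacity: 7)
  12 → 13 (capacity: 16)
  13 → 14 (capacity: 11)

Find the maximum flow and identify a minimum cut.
Max flow = 10, Min cut edges: (0,1)

Maximum flow: 10
Minimum cut: (0,1)
Partition: S = [0], T = [1, 2, 3, 4, 5, 6, 7, 8, 9, 10, 11, 12, 13, 14]

Max-flow min-cut theorem verified: both equal 10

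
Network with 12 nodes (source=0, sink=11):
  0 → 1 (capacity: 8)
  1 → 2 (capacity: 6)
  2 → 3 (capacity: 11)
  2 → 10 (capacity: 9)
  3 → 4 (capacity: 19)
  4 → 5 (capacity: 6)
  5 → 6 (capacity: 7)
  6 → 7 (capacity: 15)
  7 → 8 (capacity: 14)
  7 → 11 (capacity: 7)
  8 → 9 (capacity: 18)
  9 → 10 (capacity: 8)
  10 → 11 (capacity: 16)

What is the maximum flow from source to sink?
Maximum flow = 6

Max flow: 6

Flow assignment:
  0 → 1: 6/8
  1 → 2: 6/6
  2 → 10: 6/9
  10 → 11: 6/16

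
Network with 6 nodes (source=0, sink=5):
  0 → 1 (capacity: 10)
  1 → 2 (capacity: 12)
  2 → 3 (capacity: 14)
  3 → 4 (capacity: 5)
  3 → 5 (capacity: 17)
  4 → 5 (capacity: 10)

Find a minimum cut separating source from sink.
Min cut value = 10, edges: (0,1)

Min cut value: 10
Partition: S = [0], T = [1, 2, 3, 4, 5]
Cut edges: (0,1)

By max-flow min-cut theorem, max flow = min cut = 10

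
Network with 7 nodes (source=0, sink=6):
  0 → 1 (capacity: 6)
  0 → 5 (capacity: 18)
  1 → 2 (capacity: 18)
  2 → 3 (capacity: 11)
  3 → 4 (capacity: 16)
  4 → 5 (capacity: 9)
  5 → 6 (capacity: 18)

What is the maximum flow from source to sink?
Maximum flow = 18

Max flow: 18

Flow assignment:
  0 → 1: 6/6
  0 → 5: 12/18
  1 → 2: 6/18
  2 → 3: 6/11
  3 → 4: 6/16
  4 → 5: 6/9
  5 → 6: 18/18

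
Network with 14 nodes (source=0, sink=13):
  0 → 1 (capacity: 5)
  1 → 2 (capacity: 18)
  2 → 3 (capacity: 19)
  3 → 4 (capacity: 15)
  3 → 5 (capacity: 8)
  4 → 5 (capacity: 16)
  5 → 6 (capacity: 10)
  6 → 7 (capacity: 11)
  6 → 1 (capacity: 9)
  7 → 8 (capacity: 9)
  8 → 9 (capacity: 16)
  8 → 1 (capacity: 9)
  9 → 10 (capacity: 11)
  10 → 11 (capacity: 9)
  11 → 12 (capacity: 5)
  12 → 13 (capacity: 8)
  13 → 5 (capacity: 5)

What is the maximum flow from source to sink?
Maximum flow = 5

Max flow: 5

Flow assignment:
  0 → 1: 5/5
  1 → 2: 5/18
  2 → 3: 5/19
  3 → 5: 5/8
  5 → 6: 5/10
  6 → 7: 5/11
  7 → 8: 5/9
  8 → 9: 5/16
  9 → 10: 5/11
  10 → 11: 5/9
  11 → 12: 5/5
  12 → 13: 5/8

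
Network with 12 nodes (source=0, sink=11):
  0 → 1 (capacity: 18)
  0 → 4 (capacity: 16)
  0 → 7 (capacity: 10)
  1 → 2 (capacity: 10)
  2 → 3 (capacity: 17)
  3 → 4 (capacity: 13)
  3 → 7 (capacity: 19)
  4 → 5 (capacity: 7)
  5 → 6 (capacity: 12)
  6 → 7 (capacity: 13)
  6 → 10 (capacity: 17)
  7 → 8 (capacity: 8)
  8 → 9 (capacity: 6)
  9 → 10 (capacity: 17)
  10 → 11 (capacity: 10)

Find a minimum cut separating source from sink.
Min cut value = 10, edges: (10,11)

Min cut value: 10
Partition: S = [0, 1, 2, 3, 4, 5, 6, 7, 8, 9, 10], T = [11]
Cut edges: (10,11)

By max-flow min-cut theorem, max flow = min cut = 10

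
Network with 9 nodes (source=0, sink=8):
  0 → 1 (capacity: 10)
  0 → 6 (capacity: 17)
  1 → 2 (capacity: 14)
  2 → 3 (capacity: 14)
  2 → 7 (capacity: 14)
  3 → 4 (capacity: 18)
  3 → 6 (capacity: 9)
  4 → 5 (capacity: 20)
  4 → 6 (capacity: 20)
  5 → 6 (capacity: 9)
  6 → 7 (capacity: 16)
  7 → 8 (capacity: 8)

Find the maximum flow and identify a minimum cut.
Max flow = 8, Min cut edges: (7,8)

Maximum flow: 8
Minimum cut: (7,8)
Partition: S = [0, 1, 2, 3, 4, 5, 6, 7], T = [8]

Max-flow min-cut theorem verified: both equal 8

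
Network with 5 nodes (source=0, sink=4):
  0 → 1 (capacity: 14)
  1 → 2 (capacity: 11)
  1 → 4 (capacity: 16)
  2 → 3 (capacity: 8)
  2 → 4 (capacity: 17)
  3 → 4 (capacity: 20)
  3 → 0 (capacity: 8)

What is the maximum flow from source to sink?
Maximum flow = 14

Max flow: 14

Flow assignment:
  0 → 1: 14/14
  1 → 4: 14/16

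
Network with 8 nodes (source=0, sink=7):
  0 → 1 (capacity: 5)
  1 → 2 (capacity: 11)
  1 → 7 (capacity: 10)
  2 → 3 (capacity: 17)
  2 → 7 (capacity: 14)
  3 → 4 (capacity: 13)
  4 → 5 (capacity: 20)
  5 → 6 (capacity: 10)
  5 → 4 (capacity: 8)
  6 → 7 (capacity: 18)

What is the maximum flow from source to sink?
Maximum flow = 5

Max flow: 5

Flow assignment:
  0 → 1: 5/5
  1 → 7: 5/10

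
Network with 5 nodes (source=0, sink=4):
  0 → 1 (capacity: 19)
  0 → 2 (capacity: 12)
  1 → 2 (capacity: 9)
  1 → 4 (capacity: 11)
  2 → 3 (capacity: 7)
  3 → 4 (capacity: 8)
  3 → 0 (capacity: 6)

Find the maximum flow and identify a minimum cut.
Max flow = 18, Min cut edges: (1,4), (2,3)

Maximum flow: 18
Minimum cut: (1,4), (2,3)
Partition: S = [0, 1, 2], T = [3, 4]

Max-flow min-cut theorem verified: both equal 18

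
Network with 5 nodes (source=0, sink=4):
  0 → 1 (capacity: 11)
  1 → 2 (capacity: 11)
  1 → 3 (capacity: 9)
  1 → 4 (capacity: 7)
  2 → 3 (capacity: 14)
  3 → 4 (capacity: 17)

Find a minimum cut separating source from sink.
Min cut value = 11, edges: (0,1)

Min cut value: 11
Partition: S = [0], T = [1, 2, 3, 4]
Cut edges: (0,1)

By max-flow min-cut theorem, max flow = min cut = 11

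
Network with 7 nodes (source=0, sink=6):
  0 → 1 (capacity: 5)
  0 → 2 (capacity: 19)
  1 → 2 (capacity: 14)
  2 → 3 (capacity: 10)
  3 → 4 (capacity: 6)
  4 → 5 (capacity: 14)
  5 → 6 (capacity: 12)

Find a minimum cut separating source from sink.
Min cut value = 6, edges: (3,4)

Min cut value: 6
Partition: S = [0, 1, 2, 3], T = [4, 5, 6]
Cut edges: (3,4)

By max-flow min-cut theorem, max flow = min cut = 6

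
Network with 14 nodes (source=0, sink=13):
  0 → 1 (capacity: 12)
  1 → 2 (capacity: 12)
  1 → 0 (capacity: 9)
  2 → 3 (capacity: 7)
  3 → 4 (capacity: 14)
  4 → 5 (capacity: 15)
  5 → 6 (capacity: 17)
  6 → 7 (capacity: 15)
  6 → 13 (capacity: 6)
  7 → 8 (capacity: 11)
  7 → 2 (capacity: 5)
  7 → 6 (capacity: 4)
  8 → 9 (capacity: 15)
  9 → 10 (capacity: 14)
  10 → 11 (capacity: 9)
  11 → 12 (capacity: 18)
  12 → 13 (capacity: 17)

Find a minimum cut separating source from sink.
Min cut value = 7, edges: (2,3)

Min cut value: 7
Partition: S = [0, 1, 2], T = [3, 4, 5, 6, 7, 8, 9, 10, 11, 12, 13]
Cut edges: (2,3)

By max-flow min-cut theorem, max flow = min cut = 7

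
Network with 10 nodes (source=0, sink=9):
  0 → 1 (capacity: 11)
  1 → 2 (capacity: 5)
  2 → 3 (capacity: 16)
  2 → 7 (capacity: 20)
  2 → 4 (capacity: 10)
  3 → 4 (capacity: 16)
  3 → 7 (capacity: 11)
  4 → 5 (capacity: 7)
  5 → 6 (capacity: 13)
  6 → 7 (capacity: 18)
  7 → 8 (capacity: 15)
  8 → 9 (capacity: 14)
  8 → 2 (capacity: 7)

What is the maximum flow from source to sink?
Maximum flow = 5

Max flow: 5

Flow assignment:
  0 → 1: 5/11
  1 → 2: 5/5
  2 → 7: 5/20
  7 → 8: 5/15
  8 → 9: 5/14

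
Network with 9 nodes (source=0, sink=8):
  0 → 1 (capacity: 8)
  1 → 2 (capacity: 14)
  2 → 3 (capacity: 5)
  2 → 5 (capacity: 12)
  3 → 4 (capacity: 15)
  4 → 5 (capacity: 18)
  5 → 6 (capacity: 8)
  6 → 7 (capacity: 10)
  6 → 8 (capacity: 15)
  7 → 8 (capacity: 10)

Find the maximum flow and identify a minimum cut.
Max flow = 8, Min cut edges: (5,6)

Maximum flow: 8
Minimum cut: (5,6)
Partition: S = [0, 1, 2, 3, 4, 5], T = [6, 7, 8]

Max-flow min-cut theorem verified: both equal 8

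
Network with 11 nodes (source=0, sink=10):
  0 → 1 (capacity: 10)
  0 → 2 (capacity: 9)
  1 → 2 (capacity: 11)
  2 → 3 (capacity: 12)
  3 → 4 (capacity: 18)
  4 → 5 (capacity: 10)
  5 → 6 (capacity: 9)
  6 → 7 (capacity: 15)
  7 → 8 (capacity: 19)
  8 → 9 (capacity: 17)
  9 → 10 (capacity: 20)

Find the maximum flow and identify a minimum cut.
Max flow = 9, Min cut edges: (5,6)

Maximum flow: 9
Minimum cut: (5,6)
Partition: S = [0, 1, 2, 3, 4, 5], T = [6, 7, 8, 9, 10]

Max-flow min-cut theorem verified: both equal 9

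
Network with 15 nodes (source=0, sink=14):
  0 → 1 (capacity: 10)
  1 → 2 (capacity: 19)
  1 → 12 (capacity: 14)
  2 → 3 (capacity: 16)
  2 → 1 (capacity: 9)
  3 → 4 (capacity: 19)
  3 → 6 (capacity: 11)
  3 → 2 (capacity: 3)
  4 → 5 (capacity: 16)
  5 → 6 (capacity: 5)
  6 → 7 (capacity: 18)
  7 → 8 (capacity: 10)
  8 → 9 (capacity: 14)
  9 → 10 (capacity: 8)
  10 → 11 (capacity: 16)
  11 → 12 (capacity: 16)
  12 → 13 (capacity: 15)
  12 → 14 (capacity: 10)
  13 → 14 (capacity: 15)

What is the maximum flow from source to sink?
Maximum flow = 10

Max flow: 10

Flow assignment:
  0 → 1: 10/10
  1 → 12: 10/14
  12 → 14: 10/10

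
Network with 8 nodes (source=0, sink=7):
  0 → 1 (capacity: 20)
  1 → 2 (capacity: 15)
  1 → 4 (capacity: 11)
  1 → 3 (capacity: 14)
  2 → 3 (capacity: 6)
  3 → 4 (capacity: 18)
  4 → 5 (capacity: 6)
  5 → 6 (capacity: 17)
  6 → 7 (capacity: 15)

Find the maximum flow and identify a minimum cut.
Max flow = 6, Min cut edges: (4,5)

Maximum flow: 6
Minimum cut: (4,5)
Partition: S = [0, 1, 2, 3, 4], T = [5, 6, 7]

Max-flow min-cut theorem verified: both equal 6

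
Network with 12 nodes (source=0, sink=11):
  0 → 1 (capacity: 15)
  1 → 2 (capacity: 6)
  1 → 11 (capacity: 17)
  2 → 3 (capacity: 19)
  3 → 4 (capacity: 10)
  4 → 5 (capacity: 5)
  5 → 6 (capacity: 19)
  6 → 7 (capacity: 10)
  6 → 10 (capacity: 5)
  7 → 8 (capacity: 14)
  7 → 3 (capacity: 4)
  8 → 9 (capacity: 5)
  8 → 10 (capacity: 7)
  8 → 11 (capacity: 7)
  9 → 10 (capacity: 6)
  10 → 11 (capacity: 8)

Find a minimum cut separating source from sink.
Min cut value = 15, edges: (0,1)

Min cut value: 15
Partition: S = [0], T = [1, 2, 3, 4, 5, 6, 7, 8, 9, 10, 11]
Cut edges: (0,1)

By max-flow min-cut theorem, max flow = min cut = 15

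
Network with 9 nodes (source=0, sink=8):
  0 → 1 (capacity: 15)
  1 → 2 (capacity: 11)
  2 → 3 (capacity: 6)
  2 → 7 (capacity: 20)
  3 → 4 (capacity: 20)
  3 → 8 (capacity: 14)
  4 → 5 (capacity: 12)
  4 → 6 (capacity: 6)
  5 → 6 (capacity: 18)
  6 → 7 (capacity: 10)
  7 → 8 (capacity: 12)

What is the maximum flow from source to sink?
Maximum flow = 11

Max flow: 11

Flow assignment:
  0 → 1: 11/15
  1 → 2: 11/11
  2 → 3: 6/6
  2 → 7: 5/20
  3 → 8: 6/14
  7 → 8: 5/12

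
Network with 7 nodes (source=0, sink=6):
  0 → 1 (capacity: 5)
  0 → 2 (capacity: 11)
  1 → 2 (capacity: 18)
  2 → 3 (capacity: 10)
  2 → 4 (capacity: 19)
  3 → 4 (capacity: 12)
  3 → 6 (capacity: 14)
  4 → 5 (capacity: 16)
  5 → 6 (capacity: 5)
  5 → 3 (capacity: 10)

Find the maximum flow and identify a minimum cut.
Max flow = 16, Min cut edges: (0,1), (0,2)

Maximum flow: 16
Minimum cut: (0,1), (0,2)
Partition: S = [0], T = [1, 2, 3, 4, 5, 6]

Max-flow min-cut theorem verified: both equal 16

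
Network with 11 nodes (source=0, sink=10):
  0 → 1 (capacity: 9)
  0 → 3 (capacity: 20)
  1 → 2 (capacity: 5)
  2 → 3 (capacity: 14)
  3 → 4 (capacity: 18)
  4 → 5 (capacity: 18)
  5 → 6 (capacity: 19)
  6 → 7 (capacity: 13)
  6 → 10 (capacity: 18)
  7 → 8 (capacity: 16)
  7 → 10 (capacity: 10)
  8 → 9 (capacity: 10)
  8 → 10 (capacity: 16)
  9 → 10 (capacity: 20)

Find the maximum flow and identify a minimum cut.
Max flow = 18, Min cut edges: (4,5)

Maximum flow: 18
Minimum cut: (4,5)
Partition: S = [0, 1, 2, 3, 4], T = [5, 6, 7, 8, 9, 10]

Max-flow min-cut theorem verified: both equal 18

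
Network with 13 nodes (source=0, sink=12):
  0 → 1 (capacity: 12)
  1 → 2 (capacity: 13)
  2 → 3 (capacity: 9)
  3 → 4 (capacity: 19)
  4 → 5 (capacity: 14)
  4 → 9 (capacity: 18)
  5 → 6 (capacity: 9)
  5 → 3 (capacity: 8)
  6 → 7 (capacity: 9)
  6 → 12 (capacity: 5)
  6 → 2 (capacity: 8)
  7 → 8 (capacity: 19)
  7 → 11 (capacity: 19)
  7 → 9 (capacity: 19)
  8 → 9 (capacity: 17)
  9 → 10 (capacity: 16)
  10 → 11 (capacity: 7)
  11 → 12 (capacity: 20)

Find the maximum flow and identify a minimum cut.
Max flow = 9, Min cut edges: (2,3)

Maximum flow: 9
Minimum cut: (2,3)
Partition: S = [0, 1, 2], T = [3, 4, 5, 6, 7, 8, 9, 10, 11, 12]

Max-flow min-cut theorem verified: both equal 9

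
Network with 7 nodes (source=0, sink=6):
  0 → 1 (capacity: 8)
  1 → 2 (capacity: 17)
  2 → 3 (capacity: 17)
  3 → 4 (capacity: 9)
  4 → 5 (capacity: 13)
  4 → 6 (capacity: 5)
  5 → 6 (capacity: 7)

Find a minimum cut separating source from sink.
Min cut value = 8, edges: (0,1)

Min cut value: 8
Partition: S = [0], T = [1, 2, 3, 4, 5, 6]
Cut edges: (0,1)

By max-flow min-cut theorem, max flow = min cut = 8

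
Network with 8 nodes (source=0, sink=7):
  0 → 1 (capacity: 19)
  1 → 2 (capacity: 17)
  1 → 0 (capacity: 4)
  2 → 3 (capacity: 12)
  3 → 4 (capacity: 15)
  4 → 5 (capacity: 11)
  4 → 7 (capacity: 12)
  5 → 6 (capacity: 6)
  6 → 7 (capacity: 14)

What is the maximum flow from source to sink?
Maximum flow = 12

Max flow: 12

Flow assignment:
  0 → 1: 12/19
  1 → 2: 12/17
  2 → 3: 12/12
  3 → 4: 12/15
  4 → 7: 12/12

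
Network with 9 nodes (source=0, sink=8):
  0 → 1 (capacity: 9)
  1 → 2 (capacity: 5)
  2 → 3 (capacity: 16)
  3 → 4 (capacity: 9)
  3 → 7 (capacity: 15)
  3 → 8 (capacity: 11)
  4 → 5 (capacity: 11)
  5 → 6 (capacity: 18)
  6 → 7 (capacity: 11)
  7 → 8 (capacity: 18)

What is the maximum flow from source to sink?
Maximum flow = 5

Max flow: 5

Flow assignment:
  0 → 1: 5/9
  1 → 2: 5/5
  2 → 3: 5/16
  3 → 8: 5/11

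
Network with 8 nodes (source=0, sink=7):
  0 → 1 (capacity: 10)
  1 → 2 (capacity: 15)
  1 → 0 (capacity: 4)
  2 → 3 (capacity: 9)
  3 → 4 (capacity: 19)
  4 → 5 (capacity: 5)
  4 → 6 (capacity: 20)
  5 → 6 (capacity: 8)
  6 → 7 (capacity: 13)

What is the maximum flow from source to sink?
Maximum flow = 9

Max flow: 9

Flow assignment:
  0 → 1: 9/10
  1 → 2: 9/15
  2 → 3: 9/9
  3 → 4: 9/19
  4 → 6: 9/20
  6 → 7: 9/13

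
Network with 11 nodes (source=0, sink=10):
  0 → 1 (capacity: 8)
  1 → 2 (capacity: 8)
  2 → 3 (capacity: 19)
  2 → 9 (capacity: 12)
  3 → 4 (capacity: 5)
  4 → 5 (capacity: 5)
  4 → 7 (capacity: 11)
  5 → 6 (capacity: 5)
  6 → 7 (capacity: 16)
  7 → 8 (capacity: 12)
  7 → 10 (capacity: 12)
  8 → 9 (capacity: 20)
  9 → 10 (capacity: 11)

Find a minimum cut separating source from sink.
Min cut value = 8, edges: (1,2)

Min cut value: 8
Partition: S = [0, 1], T = [2, 3, 4, 5, 6, 7, 8, 9, 10]
Cut edges: (1,2)

By max-flow min-cut theorem, max flow = min cut = 8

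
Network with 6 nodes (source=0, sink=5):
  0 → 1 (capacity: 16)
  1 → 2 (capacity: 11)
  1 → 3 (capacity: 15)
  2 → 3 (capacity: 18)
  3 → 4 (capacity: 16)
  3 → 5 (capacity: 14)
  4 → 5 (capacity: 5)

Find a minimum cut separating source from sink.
Min cut value = 16, edges: (0,1)

Min cut value: 16
Partition: S = [0], T = [1, 2, 3, 4, 5]
Cut edges: (0,1)

By max-flow min-cut theorem, max flow = min cut = 16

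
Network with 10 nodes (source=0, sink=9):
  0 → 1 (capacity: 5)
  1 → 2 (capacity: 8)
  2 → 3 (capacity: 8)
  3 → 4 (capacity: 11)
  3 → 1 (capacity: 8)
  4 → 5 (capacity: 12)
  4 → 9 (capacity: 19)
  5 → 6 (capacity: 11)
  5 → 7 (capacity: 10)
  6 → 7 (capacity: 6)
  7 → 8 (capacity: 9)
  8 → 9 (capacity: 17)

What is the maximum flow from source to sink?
Maximum flow = 5

Max flow: 5

Flow assignment:
  0 → 1: 5/5
  1 → 2: 5/8
  2 → 3: 5/8
  3 → 4: 5/11
  4 → 9: 5/19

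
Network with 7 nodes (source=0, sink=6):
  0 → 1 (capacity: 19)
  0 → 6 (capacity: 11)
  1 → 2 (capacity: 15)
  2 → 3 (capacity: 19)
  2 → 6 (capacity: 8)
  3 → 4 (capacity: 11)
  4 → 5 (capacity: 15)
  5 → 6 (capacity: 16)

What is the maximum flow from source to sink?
Maximum flow = 26

Max flow: 26

Flow assignment:
  0 → 1: 15/19
  0 → 6: 11/11
  1 → 2: 15/15
  2 → 3: 7/19
  2 → 6: 8/8
  3 → 4: 7/11
  4 → 5: 7/15
  5 → 6: 7/16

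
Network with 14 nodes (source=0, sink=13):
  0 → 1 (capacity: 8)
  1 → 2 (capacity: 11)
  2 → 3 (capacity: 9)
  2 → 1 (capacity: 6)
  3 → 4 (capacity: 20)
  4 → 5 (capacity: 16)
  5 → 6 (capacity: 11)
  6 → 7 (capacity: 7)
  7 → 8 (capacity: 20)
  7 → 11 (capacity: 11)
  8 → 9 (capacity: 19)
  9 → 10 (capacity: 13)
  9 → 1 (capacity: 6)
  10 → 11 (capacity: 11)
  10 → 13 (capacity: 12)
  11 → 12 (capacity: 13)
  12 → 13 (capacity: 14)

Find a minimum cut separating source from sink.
Min cut value = 7, edges: (6,7)

Min cut value: 7
Partition: S = [0, 1, 2, 3, 4, 5, 6], T = [7, 8, 9, 10, 11, 12, 13]
Cut edges: (6,7)

By max-flow min-cut theorem, max flow = min cut = 7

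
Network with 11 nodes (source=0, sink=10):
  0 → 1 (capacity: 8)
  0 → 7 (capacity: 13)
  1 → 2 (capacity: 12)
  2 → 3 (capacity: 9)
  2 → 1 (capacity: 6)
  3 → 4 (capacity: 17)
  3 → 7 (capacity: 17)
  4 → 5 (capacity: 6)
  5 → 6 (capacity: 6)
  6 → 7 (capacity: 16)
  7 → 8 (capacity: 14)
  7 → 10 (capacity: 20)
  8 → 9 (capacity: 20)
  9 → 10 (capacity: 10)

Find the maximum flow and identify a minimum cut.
Max flow = 21, Min cut edges: (0,1), (0,7)

Maximum flow: 21
Minimum cut: (0,1), (0,7)
Partition: S = [0], T = [1, 2, 3, 4, 5, 6, 7, 8, 9, 10]

Max-flow min-cut theorem verified: both equal 21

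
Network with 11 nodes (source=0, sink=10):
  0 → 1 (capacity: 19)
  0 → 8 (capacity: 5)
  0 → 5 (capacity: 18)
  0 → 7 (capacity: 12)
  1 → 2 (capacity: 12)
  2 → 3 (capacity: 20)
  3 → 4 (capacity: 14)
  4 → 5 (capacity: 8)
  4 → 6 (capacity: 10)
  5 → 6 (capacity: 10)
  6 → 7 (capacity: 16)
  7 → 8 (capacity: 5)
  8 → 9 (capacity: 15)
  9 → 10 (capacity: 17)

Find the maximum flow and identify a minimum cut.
Max flow = 10, Min cut edges: (0,8), (7,8)

Maximum flow: 10
Minimum cut: (0,8), (7,8)
Partition: S = [0, 1, 2, 3, 4, 5, 6, 7], T = [8, 9, 10]

Max-flow min-cut theorem verified: both equal 10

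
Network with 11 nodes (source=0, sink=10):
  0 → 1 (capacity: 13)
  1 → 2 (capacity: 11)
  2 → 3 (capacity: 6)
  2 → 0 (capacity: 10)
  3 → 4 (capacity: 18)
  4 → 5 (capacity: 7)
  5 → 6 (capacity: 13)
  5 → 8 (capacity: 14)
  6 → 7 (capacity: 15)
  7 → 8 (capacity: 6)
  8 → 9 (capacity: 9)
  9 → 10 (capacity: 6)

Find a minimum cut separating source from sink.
Min cut value = 6, edges: (9,10)

Min cut value: 6
Partition: S = [0, 1, 2, 3, 4, 5, 6, 7, 8, 9], T = [10]
Cut edges: (9,10)

By max-flow min-cut theorem, max flow = min cut = 6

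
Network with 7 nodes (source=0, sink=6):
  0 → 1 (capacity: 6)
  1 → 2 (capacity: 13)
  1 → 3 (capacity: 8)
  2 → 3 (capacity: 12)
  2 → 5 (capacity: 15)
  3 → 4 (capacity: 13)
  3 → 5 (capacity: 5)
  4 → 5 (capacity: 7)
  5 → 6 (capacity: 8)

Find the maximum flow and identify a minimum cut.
Max flow = 6, Min cut edges: (0,1)

Maximum flow: 6
Minimum cut: (0,1)
Partition: S = [0], T = [1, 2, 3, 4, 5, 6]

Max-flow min-cut theorem verified: both equal 6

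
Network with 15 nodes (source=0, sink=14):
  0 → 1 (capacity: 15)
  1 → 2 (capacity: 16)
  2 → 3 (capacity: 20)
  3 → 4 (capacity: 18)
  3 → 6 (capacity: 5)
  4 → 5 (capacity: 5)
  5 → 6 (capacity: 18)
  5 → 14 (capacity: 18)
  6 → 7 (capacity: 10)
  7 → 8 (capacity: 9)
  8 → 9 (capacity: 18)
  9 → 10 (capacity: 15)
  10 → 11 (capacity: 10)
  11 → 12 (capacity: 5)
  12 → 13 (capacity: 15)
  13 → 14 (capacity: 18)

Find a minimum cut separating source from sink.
Min cut value = 10, edges: (4,5), (11,12)

Min cut value: 10
Partition: S = [0, 1, 2, 3, 4, 6, 7, 8, 9, 10, 11], T = [5, 12, 13, 14]
Cut edges: (4,5), (11,12)

By max-flow min-cut theorem, max flow = min cut = 10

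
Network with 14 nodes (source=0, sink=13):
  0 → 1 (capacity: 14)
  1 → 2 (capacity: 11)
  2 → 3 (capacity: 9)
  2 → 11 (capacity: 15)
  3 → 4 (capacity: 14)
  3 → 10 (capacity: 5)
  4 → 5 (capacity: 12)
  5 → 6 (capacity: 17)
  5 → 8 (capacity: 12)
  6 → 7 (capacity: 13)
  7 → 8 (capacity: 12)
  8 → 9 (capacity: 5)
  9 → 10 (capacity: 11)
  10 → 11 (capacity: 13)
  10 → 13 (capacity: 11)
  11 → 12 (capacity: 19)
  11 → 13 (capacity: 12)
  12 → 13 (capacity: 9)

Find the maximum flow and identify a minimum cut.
Max flow = 11, Min cut edges: (1,2)

Maximum flow: 11
Minimum cut: (1,2)
Partition: S = [0, 1], T = [2, 3, 4, 5, 6, 7, 8, 9, 10, 11, 12, 13]

Max-flow min-cut theorem verified: both equal 11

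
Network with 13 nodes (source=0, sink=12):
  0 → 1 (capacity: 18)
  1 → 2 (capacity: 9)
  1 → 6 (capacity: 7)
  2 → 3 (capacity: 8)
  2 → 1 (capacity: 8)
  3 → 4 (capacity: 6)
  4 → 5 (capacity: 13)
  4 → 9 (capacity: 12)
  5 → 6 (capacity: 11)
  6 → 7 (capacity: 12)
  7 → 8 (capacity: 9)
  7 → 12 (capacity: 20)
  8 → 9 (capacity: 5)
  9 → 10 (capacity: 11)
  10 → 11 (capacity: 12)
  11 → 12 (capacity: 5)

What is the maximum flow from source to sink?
Maximum flow = 13

Max flow: 13

Flow assignment:
  0 → 1: 13/18
  1 → 2: 6/9
  1 → 6: 7/7
  2 → 3: 6/8
  3 → 4: 6/6
  4 → 5: 5/13
  4 → 9: 1/12
  5 → 6: 5/11
  6 → 7: 12/12
  7 → 12: 12/20
  9 → 10: 1/11
  10 → 11: 1/12
  11 → 12: 1/5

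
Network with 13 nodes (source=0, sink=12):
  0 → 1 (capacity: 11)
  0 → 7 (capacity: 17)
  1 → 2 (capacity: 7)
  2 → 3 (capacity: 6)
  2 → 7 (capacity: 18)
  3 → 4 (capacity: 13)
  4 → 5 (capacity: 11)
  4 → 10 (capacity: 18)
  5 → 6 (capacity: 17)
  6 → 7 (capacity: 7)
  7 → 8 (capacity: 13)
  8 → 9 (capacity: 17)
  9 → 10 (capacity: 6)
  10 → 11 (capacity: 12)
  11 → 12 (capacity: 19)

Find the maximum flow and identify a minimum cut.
Max flow = 12, Min cut edges: (10,11)

Maximum flow: 12
Minimum cut: (10,11)
Partition: S = [0, 1, 2, 3, 4, 5, 6, 7, 8, 9, 10], T = [11, 12]

Max-flow min-cut theorem verified: both equal 12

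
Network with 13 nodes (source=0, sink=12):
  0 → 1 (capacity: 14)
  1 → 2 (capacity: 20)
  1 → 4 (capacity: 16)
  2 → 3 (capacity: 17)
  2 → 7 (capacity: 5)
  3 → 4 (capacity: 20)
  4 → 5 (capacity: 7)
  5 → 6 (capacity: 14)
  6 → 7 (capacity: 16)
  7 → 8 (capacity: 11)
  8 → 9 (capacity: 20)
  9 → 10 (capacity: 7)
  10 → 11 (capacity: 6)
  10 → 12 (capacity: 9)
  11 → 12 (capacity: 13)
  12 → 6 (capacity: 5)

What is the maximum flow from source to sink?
Maximum flow = 7

Max flow: 7

Flow assignment:
  0 → 1: 7/14
  1 → 4: 7/16
  4 → 5: 7/7
  5 → 6: 7/14
  6 → 7: 7/16
  7 → 8: 7/11
  8 → 9: 7/20
  9 → 10: 7/7
  10 → 12: 7/9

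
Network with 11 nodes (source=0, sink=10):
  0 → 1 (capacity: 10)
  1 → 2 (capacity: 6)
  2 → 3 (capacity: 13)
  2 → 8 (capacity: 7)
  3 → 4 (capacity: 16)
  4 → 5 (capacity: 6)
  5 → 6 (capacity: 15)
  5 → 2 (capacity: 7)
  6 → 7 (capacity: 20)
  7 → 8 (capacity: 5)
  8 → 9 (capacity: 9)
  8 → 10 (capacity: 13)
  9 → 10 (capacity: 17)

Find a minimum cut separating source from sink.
Min cut value = 6, edges: (1,2)

Min cut value: 6
Partition: S = [0, 1], T = [2, 3, 4, 5, 6, 7, 8, 9, 10]
Cut edges: (1,2)

By max-flow min-cut theorem, max flow = min cut = 6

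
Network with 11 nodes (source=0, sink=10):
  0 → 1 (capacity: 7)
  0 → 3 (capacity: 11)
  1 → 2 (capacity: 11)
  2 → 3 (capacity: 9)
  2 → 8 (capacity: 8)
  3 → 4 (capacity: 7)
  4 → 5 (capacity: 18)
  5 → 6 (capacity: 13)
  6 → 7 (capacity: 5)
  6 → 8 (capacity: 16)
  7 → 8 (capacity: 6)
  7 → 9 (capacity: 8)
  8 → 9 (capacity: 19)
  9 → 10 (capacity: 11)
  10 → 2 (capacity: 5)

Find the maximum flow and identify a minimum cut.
Max flow = 11, Min cut edges: (9,10)

Maximum flow: 11
Minimum cut: (9,10)
Partition: S = [0, 1, 2, 3, 4, 5, 6, 7, 8, 9], T = [10]

Max-flow min-cut theorem verified: both equal 11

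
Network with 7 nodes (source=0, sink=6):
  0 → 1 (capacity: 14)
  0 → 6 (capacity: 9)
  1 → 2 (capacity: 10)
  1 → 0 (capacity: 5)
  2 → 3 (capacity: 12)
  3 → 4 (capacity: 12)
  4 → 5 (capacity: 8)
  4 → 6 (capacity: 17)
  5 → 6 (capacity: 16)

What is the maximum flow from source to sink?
Maximum flow = 19

Max flow: 19

Flow assignment:
  0 → 1: 10/14
  0 → 6: 9/9
  1 → 2: 10/10
  2 → 3: 10/12
  3 → 4: 10/12
  4 → 6: 10/17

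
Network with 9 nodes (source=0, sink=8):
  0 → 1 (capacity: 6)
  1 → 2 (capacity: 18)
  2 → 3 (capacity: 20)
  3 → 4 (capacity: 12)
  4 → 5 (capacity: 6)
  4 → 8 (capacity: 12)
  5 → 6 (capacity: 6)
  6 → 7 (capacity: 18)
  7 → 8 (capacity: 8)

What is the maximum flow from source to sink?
Maximum flow = 6

Max flow: 6

Flow assignment:
  0 → 1: 6/6
  1 → 2: 6/18
  2 → 3: 6/20
  3 → 4: 6/12
  4 → 8: 6/12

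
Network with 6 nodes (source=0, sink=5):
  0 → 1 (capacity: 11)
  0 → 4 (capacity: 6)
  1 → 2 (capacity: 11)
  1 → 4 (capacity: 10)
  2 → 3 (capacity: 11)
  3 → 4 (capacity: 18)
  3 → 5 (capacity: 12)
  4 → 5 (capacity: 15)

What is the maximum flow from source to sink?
Maximum flow = 17

Max flow: 17

Flow assignment:
  0 → 1: 11/11
  0 → 4: 6/6
  1 → 2: 2/11
  1 → 4: 9/10
  2 → 3: 2/11
  3 → 5: 2/12
  4 → 5: 15/15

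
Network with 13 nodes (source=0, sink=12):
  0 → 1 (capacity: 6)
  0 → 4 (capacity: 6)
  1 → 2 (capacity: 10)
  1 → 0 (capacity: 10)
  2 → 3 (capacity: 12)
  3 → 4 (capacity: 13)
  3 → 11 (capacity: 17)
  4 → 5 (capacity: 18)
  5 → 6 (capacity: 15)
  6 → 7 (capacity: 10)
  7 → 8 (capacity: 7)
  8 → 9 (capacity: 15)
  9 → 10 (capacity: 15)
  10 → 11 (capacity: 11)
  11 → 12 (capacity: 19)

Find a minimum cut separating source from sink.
Min cut value = 12, edges: (0,1), (0,4)

Min cut value: 12
Partition: S = [0], T = [1, 2, 3, 4, 5, 6, 7, 8, 9, 10, 11, 12]
Cut edges: (0,1), (0,4)

By max-flow min-cut theorem, max flow = min cut = 12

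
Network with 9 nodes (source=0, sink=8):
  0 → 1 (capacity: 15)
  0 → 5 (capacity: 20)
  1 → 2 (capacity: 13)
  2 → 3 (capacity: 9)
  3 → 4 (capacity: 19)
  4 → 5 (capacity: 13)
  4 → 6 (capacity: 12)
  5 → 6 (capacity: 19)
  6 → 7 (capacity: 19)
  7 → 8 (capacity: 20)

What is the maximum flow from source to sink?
Maximum flow = 19

Max flow: 19

Flow assignment:
  0 → 1: 9/15
  0 → 5: 10/20
  1 → 2: 9/13
  2 → 3: 9/9
  3 → 4: 9/19
  4 → 5: 9/13
  5 → 6: 19/19
  6 → 7: 19/19
  7 → 8: 19/20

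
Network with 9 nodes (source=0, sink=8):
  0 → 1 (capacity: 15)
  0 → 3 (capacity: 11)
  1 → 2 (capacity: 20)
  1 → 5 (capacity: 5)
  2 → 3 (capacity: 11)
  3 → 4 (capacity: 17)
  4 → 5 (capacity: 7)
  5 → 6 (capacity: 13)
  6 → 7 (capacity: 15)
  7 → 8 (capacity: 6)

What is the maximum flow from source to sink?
Maximum flow = 6

Max flow: 6

Flow assignment:
  0 → 1: 6/15
  1 → 2: 6/20
  2 → 3: 6/11
  3 → 4: 6/17
  4 → 5: 6/7
  5 → 6: 6/13
  6 → 7: 6/15
  7 → 8: 6/6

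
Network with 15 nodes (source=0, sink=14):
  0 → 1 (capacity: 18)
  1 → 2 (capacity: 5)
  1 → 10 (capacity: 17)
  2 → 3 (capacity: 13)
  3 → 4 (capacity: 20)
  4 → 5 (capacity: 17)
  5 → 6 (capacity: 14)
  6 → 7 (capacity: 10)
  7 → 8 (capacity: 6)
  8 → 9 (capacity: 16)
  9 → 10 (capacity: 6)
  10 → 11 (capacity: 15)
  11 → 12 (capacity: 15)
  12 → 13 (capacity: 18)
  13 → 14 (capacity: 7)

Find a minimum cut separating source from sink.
Min cut value = 7, edges: (13,14)

Min cut value: 7
Partition: S = [0, 1, 2, 3, 4, 5, 6, 7, 8, 9, 10, 11, 12, 13], T = [14]
Cut edges: (13,14)

By max-flow min-cut theorem, max flow = min cut = 7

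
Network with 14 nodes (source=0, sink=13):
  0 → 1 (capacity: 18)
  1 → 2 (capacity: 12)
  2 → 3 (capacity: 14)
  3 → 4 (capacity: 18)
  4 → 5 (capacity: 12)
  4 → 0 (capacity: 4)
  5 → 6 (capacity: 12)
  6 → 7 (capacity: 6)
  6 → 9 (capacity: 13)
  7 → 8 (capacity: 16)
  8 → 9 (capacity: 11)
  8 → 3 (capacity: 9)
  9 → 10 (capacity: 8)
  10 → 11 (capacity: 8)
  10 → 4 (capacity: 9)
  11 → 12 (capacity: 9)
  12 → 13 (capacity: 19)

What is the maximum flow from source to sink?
Maximum flow = 8

Max flow: 8

Flow assignment:
  0 → 1: 12/18
  1 → 2: 12/12
  2 → 3: 12/14
  3 → 4: 12/18
  4 → 5: 8/12
  4 → 0: 4/4
  5 → 6: 8/12
  6 → 9: 8/13
  9 → 10: 8/8
  10 → 11: 8/8
  11 → 12: 8/9
  12 → 13: 8/19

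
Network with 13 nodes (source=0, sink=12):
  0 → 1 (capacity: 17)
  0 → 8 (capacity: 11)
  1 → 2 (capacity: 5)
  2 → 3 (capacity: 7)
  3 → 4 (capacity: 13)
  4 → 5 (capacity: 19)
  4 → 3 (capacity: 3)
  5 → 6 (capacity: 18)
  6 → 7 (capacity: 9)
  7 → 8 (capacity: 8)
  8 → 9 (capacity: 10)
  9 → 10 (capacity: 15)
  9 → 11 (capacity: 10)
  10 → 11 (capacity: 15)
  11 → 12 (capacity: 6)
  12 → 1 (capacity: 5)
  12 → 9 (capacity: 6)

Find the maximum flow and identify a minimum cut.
Max flow = 6, Min cut edges: (11,12)

Maximum flow: 6
Minimum cut: (11,12)
Partition: S = [0, 1, 2, 3, 4, 5, 6, 7, 8, 9, 10, 11], T = [12]

Max-flow min-cut theorem verified: both equal 6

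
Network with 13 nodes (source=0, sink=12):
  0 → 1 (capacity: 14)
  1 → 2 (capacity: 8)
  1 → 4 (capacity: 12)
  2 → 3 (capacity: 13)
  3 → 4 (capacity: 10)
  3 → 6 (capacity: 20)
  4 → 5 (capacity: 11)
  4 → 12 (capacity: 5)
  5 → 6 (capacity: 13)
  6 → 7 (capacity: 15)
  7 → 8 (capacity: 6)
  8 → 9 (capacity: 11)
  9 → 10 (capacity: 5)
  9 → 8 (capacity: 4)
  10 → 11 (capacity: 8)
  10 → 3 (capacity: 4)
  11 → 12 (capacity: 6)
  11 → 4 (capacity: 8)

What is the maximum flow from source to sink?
Maximum flow = 10

Max flow: 10

Flow assignment:
  0 → 1: 10/14
  1 → 2: 4/8
  1 → 4: 6/12
  2 → 3: 4/13
  3 → 6: 4/20
  4 → 5: 1/11
  4 → 12: 5/5
  5 → 6: 1/13
  6 → 7: 5/15
  7 → 8: 5/6
  8 → 9: 5/11
  9 → 10: 5/5
  10 → 11: 5/8
  11 → 12: 5/6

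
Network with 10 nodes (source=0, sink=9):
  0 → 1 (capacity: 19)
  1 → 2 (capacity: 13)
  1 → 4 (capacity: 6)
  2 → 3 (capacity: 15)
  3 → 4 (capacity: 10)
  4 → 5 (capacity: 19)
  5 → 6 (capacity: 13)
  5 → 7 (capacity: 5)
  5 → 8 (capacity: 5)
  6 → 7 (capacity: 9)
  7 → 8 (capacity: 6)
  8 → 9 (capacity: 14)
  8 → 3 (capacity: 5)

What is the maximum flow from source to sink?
Maximum flow = 11

Max flow: 11

Flow assignment:
  0 → 1: 11/19
  1 → 2: 10/13
  1 → 4: 1/6
  2 → 3: 10/15
  3 → 4: 10/10
  4 → 5: 11/19
  5 → 6: 1/13
  5 → 7: 5/5
  5 → 8: 5/5
  6 → 7: 1/9
  7 → 8: 6/6
  8 → 9: 11/14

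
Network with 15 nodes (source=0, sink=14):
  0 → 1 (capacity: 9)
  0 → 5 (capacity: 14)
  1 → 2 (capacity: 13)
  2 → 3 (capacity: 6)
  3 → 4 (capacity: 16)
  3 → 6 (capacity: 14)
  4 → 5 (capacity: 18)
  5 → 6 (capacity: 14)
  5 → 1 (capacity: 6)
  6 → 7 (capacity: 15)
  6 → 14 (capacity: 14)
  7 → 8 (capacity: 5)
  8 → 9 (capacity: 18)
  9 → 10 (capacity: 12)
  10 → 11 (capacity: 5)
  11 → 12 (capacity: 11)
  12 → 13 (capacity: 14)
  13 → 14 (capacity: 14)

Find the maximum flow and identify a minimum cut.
Max flow = 19, Min cut edges: (6,14), (10,11)

Maximum flow: 19
Minimum cut: (6,14), (10,11)
Partition: S = [0, 1, 2, 3, 4, 5, 6, 7, 8, 9, 10], T = [11, 12, 13, 14]

Max-flow min-cut theorem verified: both equal 19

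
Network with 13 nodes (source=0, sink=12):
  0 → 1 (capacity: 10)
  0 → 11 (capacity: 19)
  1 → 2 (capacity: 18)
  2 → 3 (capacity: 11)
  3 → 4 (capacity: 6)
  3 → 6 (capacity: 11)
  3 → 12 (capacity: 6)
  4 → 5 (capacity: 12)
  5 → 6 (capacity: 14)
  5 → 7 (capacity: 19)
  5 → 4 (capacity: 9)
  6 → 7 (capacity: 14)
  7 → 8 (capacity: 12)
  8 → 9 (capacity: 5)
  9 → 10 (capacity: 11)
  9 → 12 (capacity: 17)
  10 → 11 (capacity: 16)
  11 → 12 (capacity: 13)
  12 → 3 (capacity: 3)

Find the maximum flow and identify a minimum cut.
Max flow = 23, Min cut edges: (0,1), (11,12)

Maximum flow: 23
Minimum cut: (0,1), (11,12)
Partition: S = [0, 10, 11], T = [1, 2, 3, 4, 5, 6, 7, 8, 9, 12]

Max-flow min-cut theorem verified: both equal 23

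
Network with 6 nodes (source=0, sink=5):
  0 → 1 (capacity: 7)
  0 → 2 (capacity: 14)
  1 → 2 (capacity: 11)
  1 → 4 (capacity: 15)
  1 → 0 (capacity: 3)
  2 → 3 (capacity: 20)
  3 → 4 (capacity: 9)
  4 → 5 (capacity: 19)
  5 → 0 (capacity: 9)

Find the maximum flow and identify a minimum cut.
Max flow = 16, Min cut edges: (0,1), (3,4)

Maximum flow: 16
Minimum cut: (0,1), (3,4)
Partition: S = [0, 2, 3], T = [1, 4, 5]

Max-flow min-cut theorem verified: both equal 16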